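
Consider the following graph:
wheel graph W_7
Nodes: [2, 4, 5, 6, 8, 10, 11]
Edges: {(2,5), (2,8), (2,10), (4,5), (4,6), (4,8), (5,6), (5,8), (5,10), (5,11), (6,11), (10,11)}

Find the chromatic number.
χ(G) = 3

Clique number ω(G) = 3 (lower bound: χ ≥ ω).
The clique on [2, 5, 8] has size 3, forcing χ ≥ 3, and the coloring below uses 3 colors, so χ(G) = 3.
A valid 3-coloring: color 1: [5]; color 2: [6, 8, 10]; color 3: [2, 4, 11].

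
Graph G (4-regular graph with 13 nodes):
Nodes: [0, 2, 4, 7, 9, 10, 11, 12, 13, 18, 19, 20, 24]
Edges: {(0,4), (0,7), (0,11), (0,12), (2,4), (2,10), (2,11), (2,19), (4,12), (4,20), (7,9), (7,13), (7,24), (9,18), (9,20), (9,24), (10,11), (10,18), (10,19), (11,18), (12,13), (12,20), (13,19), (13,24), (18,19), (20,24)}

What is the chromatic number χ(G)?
Clique number ω(G) = 3 (lower bound: χ ≥ ω).
Suppose a proper 3-coloring c exists. The clique [0, 4, 12] takes 3 distinct colors; by symmetry let c(0) = 1, c(4) = 2, c(12) = 3.
- Vertex 20: neighbors [4, 12] already have colors [2, 3] ⇒ c(20) = 1.
- Vertex 2: neighbors [4] already have colors [2]; try each remaining color.
- Case c(2) = 1:
  - Vertex 7: neighbors [0] already have colors [1]; try each remaining color.
  - Case c(7) = 2:
    - Vertex 9: neighbors [20, 7] already have colors [1, 2] ⇒ c(9) = 3.
    - Vertex 24: neighbors [20, 7, 9] already have colors [1, 2, 3] — all 3 colors blocked. Contradiction.
  - Case c(7) = 3:
    - Vertex 9: neighbors [20, 7] already have colors [1, 3] ⇒ c(9) = 2.
    - Vertex 24: neighbors [20, 9, 7] already have colors [1, 2, 3] — all 3 colors blocked. Contradiction.
- Case c(2) = 3:
  - Vertex 11: neighbors [0, 2] already have colors [1, 3] ⇒ c(11) = 2.
  - Vertex 10: neighbors [11, 2] already have colors [2, 3] ⇒ c(10) = 1.
  - Vertex 18: neighbors [10, 11] already have colors [1, 2] ⇒ c(18) = 3.
  - Vertex 9: neighbors [20, 18] already have colors [1, 3] ⇒ c(9) = 2.
  - Vertex 7: neighbors [0, 9] already have colors [1, 2] ⇒ c(7) = 3.
  - Vertex 24: neighbors [20, 9, 7] already have colors [1, 2, 3] — all 3 colors blocked. Contradiction.
Every case ends in a contradiction, so G has no proper 3-coloring (χ ≥ 4).
The coloring below uses 4 colors, so χ(G) = 4.
A valid 4-coloring: color 1: [2, 12, 18, 24]; color 2: [0, 9, 10, 13]; color 3: [7, 11, 19, 20]; color 4: [4].

χ(G) = 4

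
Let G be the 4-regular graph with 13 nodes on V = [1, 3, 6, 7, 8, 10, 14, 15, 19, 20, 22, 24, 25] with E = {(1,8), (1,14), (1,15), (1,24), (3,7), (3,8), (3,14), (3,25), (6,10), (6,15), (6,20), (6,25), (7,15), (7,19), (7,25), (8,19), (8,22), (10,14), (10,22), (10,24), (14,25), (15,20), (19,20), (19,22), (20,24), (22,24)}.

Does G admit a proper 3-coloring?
A valid 3-coloring: color 1: [6, 7, 8, 14, 24]; color 2: [10, 15, 19, 25]; color 3: [1, 3, 20, 22].
(χ(G) = 3 ≤ 3.)

Yes, G is 3-colorable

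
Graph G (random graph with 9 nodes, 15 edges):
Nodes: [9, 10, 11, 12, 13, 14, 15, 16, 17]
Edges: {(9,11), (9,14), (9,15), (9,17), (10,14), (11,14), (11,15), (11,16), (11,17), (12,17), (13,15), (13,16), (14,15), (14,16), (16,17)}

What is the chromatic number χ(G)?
χ(G) = 4

Clique number ω(G) = 4 (lower bound: χ ≥ ω).
The clique on [9, 11, 14, 15] has size 4, forcing χ ≥ 4, and the coloring below uses 4 colors, so χ(G) = 4.
A valid 4-coloring: color 1: [13, 14, 17]; color 2: [10, 11, 12]; color 3: [9, 16]; color 4: [15].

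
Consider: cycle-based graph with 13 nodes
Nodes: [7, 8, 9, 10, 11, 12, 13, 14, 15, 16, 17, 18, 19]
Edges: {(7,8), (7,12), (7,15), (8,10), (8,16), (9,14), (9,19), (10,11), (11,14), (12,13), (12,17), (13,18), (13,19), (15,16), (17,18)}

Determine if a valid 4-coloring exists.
Yes, G is 4-colorable

A valid 4-coloring: color 1: [7, 9, 11, 13, 16, 17]; color 2: [8, 12, 14, 15, 18, 19]; color 3: [10].
(χ(G) = 3 ≤ 4.)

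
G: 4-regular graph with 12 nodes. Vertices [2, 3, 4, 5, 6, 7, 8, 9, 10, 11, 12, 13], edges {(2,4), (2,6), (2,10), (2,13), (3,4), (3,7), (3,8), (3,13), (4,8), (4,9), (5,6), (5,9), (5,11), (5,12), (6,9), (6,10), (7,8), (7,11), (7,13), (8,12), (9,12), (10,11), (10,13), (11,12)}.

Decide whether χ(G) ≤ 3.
Suppose a proper 3-coloring c exists. The clique [2, 6, 10] takes 3 distinct colors; by symmetry let c(2) = 1, c(6) = 2, c(10) = 3.
- Vertex 13: neighbors [2, 10] already have colors [1, 3] ⇒ c(13) = 2.
- Vertex 3: neighbors [13] already have colors [2]; try each remaining color.
- Case c(3) = 1:
  - Vertex 7: neighbors [3, 13] already have colors [1, 2] ⇒ c(7) = 3.
  - Vertex 8: neighbors [3, 7] already have colors [1, 3] ⇒ c(8) = 2.
  - Vertex 4: neighbors [2, 8] already have colors [1, 2] ⇒ c(4) = 3.
  - Vertex 9: neighbors [6, 4] already have colors [2, 3] ⇒ c(9) = 1.
  - Vertex 5: neighbors [9, 6] already have colors [1, 2] ⇒ c(5) = 3.
  - Vertex 12: neighbors [9, 8, 5] already have colors [1, 2, 3] — all 3 colors blocked. Contradiction.
- Case c(3) = 3:
  - Vertex 4: neighbors [2, 3] already have colors [1, 3] ⇒ c(4) = 2.
  - Vertex 7: neighbors [13, 3] already have colors [2, 3] ⇒ c(7) = 1.
  - Vertex 8: neighbors [7, 4, 3] already have colors [1, 2, 3] — all 3 colors blocked. Contradiction.
Every case ends in a contradiction, so G has no proper 3-coloring (χ ≥ 4).

No, G is not 3-colorable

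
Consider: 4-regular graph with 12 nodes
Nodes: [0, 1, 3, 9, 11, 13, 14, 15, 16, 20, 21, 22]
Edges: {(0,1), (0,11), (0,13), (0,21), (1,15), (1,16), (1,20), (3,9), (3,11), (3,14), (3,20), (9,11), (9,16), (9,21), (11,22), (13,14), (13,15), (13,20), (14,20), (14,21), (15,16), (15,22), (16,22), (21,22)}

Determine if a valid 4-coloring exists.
A valid 4-coloring: color 1: [11, 15, 20, 21]; color 2: [0, 3, 16]; color 3: [1, 9, 14, 22]; color 4: [13].
(χ(G) = 3 ≤ 4.)

Yes, G is 4-colorable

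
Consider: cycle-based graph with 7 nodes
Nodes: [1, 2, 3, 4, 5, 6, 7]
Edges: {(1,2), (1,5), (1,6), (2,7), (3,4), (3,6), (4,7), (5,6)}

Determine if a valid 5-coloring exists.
Yes, G is 5-colorable

A valid 5-coloring: color 1: [1, 3, 7]; color 2: [2, 4, 6]; color 3: [5].
(χ(G) = 3 ≤ 5.)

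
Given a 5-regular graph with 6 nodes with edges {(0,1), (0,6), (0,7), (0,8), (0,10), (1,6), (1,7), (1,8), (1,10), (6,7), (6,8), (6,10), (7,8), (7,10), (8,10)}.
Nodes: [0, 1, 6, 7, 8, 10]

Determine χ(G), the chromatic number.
χ(G) = 6

Clique number ω(G) = 6 (lower bound: χ ≥ ω).
The clique on [0, 1, 6, 7, 8, 10] has size 6, forcing χ ≥ 6, and the coloring below uses 6 colors, so χ(G) = 6.
A valid 6-coloring: color 1: [0]; color 2: [1]; color 3: [8]; color 4: [7]; color 5: [6]; color 6: [10].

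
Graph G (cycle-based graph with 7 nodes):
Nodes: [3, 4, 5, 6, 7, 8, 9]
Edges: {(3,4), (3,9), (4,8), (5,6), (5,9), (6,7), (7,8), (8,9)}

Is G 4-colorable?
Yes, G is 4-colorable

A valid 4-coloring: color 1: [3, 6, 8]; color 2: [4, 7, 9]; color 3: [5].
(χ(G) = 3 ≤ 4.)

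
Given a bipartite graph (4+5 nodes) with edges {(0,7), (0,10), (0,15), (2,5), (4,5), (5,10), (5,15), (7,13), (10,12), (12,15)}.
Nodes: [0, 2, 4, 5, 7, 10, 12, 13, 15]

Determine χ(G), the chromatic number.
Clique number ω(G) = 2 (lower bound: χ ≥ ω).
The graph is bipartite (no odd cycle), so 2 colors suffice: χ(G) = 2.
A valid 2-coloring: color 1: [0, 5, 12, 13]; color 2: [2, 4, 7, 10, 15].

χ(G) = 2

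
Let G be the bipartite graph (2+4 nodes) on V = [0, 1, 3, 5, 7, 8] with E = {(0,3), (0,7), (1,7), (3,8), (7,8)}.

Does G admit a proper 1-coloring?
Edge (3,8) forces its endpoints to differ, so 1 color is not enough.

No, G is not 1-colorable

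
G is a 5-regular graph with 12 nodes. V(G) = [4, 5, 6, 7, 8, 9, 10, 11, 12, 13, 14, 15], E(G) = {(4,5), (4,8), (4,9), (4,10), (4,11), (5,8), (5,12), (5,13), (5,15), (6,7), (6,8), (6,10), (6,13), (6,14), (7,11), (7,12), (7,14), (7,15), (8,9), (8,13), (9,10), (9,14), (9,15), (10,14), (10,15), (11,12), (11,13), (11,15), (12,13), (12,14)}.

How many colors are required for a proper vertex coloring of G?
Clique number ω(G) = 3 (lower bound: χ ≥ ω).
Suppose a proper 3-coloring c exists. The clique [4, 5, 8] takes 3 distinct colors; by symmetry let c(4) = 1, c(5) = 2, c(8) = 3.
- Vertex 9: neighbors [4, 8] already have colors [1, 3] ⇒ c(9) = 2.
- Vertex 10: neighbors [4, 9] already have colors [1, 2] ⇒ c(10) = 3.
- Vertex 13: neighbors [5, 8] already have colors [2, 3] ⇒ c(13) = 1.
- Vertex 12: neighbors [13, 5] already have colors [1, 2] ⇒ c(12) = 3.
- Vertex 6: neighbors [13, 8] already have colors [1, 3] ⇒ c(6) = 2.
- Vertex 7: neighbors [6, 12] already have colors [2, 3] ⇒ c(7) = 1.
- Vertex 15: neighbors [7, 5, 10] already have colors [1, 2, 3] — all 3 colors blocked. Contradiction.
The forced assignments end in a contradiction, so G has no proper 3-coloring (χ ≥ 4).
The coloring below uses 4 colors, so χ(G) = 4.
A valid 4-coloring: color 1: [5, 7, 9]; color 2: [4, 6, 12, 15]; color 3: [8, 11, 14]; color 4: [10, 13].

χ(G) = 4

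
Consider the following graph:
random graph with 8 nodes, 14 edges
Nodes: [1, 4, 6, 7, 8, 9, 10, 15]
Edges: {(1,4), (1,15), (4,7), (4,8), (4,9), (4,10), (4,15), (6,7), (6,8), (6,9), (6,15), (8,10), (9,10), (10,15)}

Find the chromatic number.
Clique number ω(G) = 3 (lower bound: χ ≥ ω).
The clique on [1, 4, 15] has size 3, forcing χ ≥ 3, and the coloring below uses 3 colors, so χ(G) = 3.
A valid 3-coloring: color 1: [4, 6]; color 2: [1, 7, 10]; color 3: [8, 9, 15].

χ(G) = 3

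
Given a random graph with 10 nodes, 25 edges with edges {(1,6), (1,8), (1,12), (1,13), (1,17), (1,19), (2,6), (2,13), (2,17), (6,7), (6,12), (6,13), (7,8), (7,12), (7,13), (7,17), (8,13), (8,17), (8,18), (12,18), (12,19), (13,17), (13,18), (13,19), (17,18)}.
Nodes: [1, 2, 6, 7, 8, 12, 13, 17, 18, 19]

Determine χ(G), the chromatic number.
Clique number ω(G) = 4 (lower bound: χ ≥ ω).
The clique on [1, 8, 13, 17] has size 4, forcing χ ≥ 4, and the coloring below uses 4 colors, so χ(G) = 4.
A valid 4-coloring: color 1: [12, 13]; color 2: [6, 17, 19]; color 3: [1, 2, 7, 18]; color 4: [8].

χ(G) = 4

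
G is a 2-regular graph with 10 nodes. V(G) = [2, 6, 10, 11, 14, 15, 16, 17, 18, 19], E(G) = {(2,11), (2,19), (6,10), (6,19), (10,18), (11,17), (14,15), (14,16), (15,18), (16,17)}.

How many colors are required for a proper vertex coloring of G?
Clique number ω(G) = 2 (lower bound: χ ≥ ω).
The graph is bipartite (no odd cycle), so 2 colors suffice: χ(G) = 2.
A valid 2-coloring: color 1: [10, 11, 15, 16, 19]; color 2: [2, 6, 14, 17, 18].

χ(G) = 2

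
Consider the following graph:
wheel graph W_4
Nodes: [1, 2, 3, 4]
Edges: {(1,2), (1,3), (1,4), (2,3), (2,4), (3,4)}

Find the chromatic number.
Clique number ω(G) = 4 (lower bound: χ ≥ ω).
The clique on [1, 2, 3, 4] has size 4, forcing χ ≥ 4, and the coloring below uses 4 colors, so χ(G) = 4.
A valid 4-coloring: color 1: [3]; color 2: [2]; color 3: [4]; color 4: [1].

χ(G) = 4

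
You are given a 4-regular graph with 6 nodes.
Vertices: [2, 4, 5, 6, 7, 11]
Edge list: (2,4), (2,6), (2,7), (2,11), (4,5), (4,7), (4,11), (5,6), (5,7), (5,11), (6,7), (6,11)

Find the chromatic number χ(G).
χ(G) = 3

Clique number ω(G) = 3 (lower bound: χ ≥ ω).
The clique on [2, 4, 11] has size 3, forcing χ ≥ 3, and the coloring below uses 3 colors, so χ(G) = 3.
A valid 3-coloring: color 1: [4, 6]; color 2: [2, 5]; color 3: [7, 11].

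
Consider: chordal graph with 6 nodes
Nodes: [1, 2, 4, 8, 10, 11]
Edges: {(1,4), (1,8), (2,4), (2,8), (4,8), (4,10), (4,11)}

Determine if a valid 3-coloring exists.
A valid 3-coloring: color 1: [4]; color 2: [8, 10, 11]; color 3: [1, 2].
(χ(G) = 3 ≤ 3.)

Yes, G is 3-colorable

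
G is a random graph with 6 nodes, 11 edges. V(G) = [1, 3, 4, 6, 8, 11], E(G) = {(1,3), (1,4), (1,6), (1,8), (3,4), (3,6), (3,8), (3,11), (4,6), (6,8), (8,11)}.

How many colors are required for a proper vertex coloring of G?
Clique number ω(G) = 4 (lower bound: χ ≥ ω).
The clique on [1, 3, 6, 8] has size 4, forcing χ ≥ 4, and the coloring below uses 4 colors, so χ(G) = 4.
A valid 4-coloring: color 1: [3]; color 2: [4, 8]; color 3: [6, 11]; color 4: [1].

χ(G) = 4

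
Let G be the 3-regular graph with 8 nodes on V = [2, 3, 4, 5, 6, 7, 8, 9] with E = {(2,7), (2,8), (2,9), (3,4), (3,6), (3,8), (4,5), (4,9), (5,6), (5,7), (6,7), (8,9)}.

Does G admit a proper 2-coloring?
The clique on vertices [2, 8, 9] has size 3 > 2, so it alone needs 3 colors.

No, G is not 2-colorable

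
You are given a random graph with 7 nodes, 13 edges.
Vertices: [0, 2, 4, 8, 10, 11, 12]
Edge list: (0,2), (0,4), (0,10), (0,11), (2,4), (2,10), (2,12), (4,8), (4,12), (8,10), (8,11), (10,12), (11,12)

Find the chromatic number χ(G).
χ(G) = 3

Clique number ω(G) = 3 (lower bound: χ ≥ ω).
The clique on [0, 2, 10] has size 3, forcing χ ≥ 3, and the coloring below uses 3 colors, so χ(G) = 3.
A valid 3-coloring: color 1: [0, 8, 12]; color 2: [2, 11]; color 3: [4, 10].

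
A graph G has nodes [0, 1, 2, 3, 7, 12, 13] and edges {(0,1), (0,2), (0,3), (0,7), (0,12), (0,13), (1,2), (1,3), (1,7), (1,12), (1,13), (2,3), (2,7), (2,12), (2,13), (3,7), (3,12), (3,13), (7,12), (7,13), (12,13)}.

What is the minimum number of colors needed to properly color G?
χ(G) = 7

Clique number ω(G) = 7 (lower bound: χ ≥ ω).
The clique on [0, 1, 2, 3, 7, 12, 13] has size 7, forcing χ ≥ 7, and the coloring below uses 7 colors, so χ(G) = 7.
A valid 7-coloring: color 1: [7]; color 2: [1]; color 3: [12]; color 4: [13]; color 5: [3]; color 6: [0]; color 7: [2].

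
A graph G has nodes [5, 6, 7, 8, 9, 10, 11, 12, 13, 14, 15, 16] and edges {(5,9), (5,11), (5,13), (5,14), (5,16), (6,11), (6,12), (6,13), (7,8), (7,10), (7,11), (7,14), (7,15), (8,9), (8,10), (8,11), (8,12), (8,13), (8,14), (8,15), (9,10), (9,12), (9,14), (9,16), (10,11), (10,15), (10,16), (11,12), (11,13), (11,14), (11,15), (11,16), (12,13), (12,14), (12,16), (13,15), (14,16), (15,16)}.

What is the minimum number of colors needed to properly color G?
Clique number ω(G) = 5 (lower bound: χ ≥ ω).
The clique on [7, 8, 10, 11, 15] has size 5, forcing χ ≥ 5, and the coloring below uses 5 colors, so χ(G) = 5.
A valid 5-coloring: color 1: [9, 11]; color 2: [6, 8, 16]; color 3: [5, 7, 12]; color 4: [10, 13, 14]; color 5: [15].

χ(G) = 5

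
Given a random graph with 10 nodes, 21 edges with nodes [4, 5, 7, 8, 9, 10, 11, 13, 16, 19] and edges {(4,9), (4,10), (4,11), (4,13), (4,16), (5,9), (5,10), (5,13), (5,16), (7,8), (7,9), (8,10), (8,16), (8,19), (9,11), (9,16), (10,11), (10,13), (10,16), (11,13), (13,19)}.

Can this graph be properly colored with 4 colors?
Yes, G is 4-colorable

A valid 4-coloring: color 1: [9, 10, 19]; color 2: [7, 13, 16]; color 3: [4, 5, 8]; color 4: [11].
(χ(G) = 4 ≤ 4.)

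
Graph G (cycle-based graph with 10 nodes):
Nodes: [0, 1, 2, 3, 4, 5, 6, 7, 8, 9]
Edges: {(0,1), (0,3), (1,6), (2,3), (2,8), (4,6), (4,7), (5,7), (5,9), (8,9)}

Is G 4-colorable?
A valid 4-coloring: color 1: [1, 3, 4, 5, 8]; color 2: [0, 2, 6, 7, 9].
(χ(G) = 2 ≤ 4.)

Yes, G is 4-colorable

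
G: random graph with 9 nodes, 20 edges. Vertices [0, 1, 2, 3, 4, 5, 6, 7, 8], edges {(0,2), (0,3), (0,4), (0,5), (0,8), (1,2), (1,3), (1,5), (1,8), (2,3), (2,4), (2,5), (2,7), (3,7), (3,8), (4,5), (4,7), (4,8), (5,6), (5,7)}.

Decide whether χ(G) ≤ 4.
A valid 4-coloring: color 1: [2, 6, 8]; color 2: [3, 5]; color 3: [1, 4]; color 4: [0, 7].
(χ(G) = 4 ≤ 4.)

Yes, G is 4-colorable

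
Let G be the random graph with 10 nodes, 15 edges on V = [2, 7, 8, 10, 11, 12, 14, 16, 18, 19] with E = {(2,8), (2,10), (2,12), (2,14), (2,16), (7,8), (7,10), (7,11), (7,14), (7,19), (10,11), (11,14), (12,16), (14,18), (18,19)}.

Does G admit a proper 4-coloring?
Yes, G is 4-colorable

A valid 4-coloring: color 1: [2, 7, 18]; color 2: [8, 10, 12, 14, 19]; color 3: [11, 16].
(χ(G) = 3 ≤ 4.)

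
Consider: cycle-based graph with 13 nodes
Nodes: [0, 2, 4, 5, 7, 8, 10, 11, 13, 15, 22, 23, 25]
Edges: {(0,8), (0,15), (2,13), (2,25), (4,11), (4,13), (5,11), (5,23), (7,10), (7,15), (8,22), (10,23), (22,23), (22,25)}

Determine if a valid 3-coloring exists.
A valid 3-coloring: color 1: [0, 2, 4, 5, 7, 22]; color 2: [8, 11, 13, 15, 23, 25]; color 3: [10].
(χ(G) = 3 ≤ 3.)

Yes, G is 3-colorable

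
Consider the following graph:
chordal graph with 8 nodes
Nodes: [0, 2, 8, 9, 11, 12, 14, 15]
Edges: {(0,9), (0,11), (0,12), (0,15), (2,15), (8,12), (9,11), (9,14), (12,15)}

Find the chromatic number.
Clique number ω(G) = 3 (lower bound: χ ≥ ω).
The clique on [0, 9, 11] has size 3, forcing χ ≥ 3, and the coloring below uses 3 colors, so χ(G) = 3.
A valid 3-coloring: color 1: [0, 2, 8, 14]; color 2: [9, 12]; color 3: [11, 15].

χ(G) = 3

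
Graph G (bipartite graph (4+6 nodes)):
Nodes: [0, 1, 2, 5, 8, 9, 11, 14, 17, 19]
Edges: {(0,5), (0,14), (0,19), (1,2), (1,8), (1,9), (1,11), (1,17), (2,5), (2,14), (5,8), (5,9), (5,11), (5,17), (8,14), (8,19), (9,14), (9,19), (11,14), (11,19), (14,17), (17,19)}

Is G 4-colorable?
A valid 4-coloring: color 1: [1, 5, 14, 19]; color 2: [0, 2, 8, 9, 11, 17].
(χ(G) = 2 ≤ 4.)

Yes, G is 4-colorable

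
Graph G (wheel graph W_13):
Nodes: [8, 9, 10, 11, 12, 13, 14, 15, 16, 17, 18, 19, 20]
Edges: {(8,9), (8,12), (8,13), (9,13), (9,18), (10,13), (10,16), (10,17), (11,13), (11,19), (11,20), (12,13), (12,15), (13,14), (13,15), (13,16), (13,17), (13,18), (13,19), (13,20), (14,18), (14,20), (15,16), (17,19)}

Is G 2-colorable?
The clique on vertices [8, 9, 13] has size 3 > 2, so it alone needs 3 colors.

No, G is not 2-colorable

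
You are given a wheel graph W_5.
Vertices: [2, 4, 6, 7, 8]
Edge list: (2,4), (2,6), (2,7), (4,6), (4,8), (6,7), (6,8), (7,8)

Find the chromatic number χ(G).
χ(G) = 3

Clique number ω(G) = 3 (lower bound: χ ≥ ω).
The clique on [4, 6, 8] has size 3, forcing χ ≥ 3, and the coloring below uses 3 colors, so χ(G) = 3.
A valid 3-coloring: color 1: [6]; color 2: [4, 7]; color 3: [2, 8].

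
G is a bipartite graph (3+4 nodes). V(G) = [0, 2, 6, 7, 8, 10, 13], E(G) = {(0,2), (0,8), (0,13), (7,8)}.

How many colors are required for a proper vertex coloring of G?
Clique number ω(G) = 2 (lower bound: χ ≥ ω).
The graph is bipartite (no odd cycle), so 2 colors suffice: χ(G) = 2.
A valid 2-coloring: color 1: [0, 6, 7, 10]; color 2: [2, 8, 13].

χ(G) = 2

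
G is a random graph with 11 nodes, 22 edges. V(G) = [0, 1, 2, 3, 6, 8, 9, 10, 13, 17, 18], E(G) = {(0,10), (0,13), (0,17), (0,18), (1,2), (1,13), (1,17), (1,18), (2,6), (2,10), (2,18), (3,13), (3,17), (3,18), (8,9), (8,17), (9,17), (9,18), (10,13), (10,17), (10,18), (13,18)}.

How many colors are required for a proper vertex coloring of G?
Clique number ω(G) = 4 (lower bound: χ ≥ ω).
The clique on [0, 10, 13, 18] has size 4, forcing χ ≥ 4, and the coloring below uses 4 colors, so χ(G) = 4.
A valid 4-coloring: color 1: [6, 17, 18]; color 2: [2, 9, 13]; color 3: [1, 3, 8, 10]; color 4: [0].

χ(G) = 4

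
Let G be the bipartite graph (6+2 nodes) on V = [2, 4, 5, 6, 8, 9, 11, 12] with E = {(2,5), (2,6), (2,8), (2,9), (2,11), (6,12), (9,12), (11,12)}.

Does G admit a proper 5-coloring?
Yes, G is 5-colorable

A valid 5-coloring: color 1: [2, 4, 12]; color 2: [5, 6, 8, 9, 11].
(χ(G) = 2 ≤ 5.)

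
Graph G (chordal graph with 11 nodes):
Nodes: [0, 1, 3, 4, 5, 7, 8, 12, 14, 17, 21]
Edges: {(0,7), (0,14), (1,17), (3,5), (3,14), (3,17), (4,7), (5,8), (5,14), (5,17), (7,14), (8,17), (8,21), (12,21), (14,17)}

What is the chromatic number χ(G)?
Clique number ω(G) = 4 (lower bound: χ ≥ ω).
The clique on [3, 5, 14, 17] has size 4, forcing χ ≥ 4, and the coloring below uses 4 colors, so χ(G) = 4.
A valid 4-coloring: color 1: [1, 4, 8, 12, 14]; color 2: [7, 17, 21]; color 3: [0, 5]; color 4: [3].

χ(G) = 4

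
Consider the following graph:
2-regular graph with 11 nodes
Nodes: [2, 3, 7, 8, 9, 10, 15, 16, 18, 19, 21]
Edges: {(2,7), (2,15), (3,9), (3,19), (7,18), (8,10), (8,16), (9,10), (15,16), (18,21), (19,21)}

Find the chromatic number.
χ(G) = 3

Clique number ω(G) = 2 (lower bound: χ ≥ ω).
Odd cycle [10, 8, 16, 15, 2, 7, 18, 21, 19, 3, 9] needs 3 colors (χ ≥ 3).
The coloring below uses 3 colors, so χ(G) = 3.
A valid 3-coloring: color 1: [2, 3, 10, 16, 21]; color 2: [7, 8, 9, 15, 19]; color 3: [18].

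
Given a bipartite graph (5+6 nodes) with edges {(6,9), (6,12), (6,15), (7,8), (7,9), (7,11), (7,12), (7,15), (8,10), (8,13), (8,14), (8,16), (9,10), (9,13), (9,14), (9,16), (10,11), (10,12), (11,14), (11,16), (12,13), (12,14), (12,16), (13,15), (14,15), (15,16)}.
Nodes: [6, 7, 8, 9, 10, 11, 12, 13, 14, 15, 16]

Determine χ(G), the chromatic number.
χ(G) = 2

Clique number ω(G) = 2 (lower bound: χ ≥ ω).
The graph is bipartite (no odd cycle), so 2 colors suffice: χ(G) = 2.
A valid 2-coloring: color 1: [8, 9, 11, 12, 15]; color 2: [6, 7, 10, 13, 14, 16].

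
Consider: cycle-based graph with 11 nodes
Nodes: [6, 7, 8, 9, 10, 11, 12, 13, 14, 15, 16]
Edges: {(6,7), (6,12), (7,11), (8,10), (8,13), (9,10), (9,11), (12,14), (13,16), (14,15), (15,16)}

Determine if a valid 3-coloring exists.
A valid 3-coloring: color 1: [7, 9, 12, 13, 15]; color 2: [6, 10, 11, 14, 16]; color 3: [8].
(χ(G) = 3 ≤ 3.)

Yes, G is 3-colorable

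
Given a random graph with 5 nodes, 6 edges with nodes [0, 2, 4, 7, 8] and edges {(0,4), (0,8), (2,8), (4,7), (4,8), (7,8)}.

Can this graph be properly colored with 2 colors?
No, G is not 2-colorable

The clique on vertices [0, 4, 8] has size 3 > 2, so it alone needs 3 colors.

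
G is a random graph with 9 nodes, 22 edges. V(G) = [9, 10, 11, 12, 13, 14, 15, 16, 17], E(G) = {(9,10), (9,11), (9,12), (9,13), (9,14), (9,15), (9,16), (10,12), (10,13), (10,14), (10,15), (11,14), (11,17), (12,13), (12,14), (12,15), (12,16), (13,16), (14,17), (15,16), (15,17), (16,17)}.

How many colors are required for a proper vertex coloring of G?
χ(G) = 4

Clique number ω(G) = 4 (lower bound: χ ≥ ω).
The clique on [9, 12, 13, 16] has size 4, forcing χ ≥ 4, and the coloring below uses 4 colors, so χ(G) = 4.
A valid 4-coloring: color 1: [9, 17]; color 2: [11, 12]; color 3: [10, 16]; color 4: [13, 14, 15].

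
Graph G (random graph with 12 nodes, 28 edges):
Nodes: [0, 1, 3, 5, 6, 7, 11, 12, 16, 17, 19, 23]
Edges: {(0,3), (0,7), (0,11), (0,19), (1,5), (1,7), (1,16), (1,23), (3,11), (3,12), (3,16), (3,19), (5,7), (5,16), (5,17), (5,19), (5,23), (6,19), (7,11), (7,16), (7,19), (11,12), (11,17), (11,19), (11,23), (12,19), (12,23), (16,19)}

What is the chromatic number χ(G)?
Clique number ω(G) = 4 (lower bound: χ ≥ ω).
The clique on [1, 5, 7, 16] has size 4, forcing χ ≥ 4, and the coloring below uses 4 colors, so χ(G) = 4.
A valid 4-coloring: color 1: [1, 17, 19]; color 2: [5, 6, 11]; color 3: [3, 7, 23]; color 4: [0, 12, 16].

χ(G) = 4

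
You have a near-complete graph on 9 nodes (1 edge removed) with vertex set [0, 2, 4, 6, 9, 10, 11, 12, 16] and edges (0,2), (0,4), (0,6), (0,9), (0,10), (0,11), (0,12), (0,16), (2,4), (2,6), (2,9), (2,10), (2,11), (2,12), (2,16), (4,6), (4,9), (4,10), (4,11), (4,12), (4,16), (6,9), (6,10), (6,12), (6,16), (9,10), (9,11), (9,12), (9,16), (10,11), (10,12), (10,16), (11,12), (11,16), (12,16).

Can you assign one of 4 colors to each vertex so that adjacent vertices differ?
The clique on vertices [0, 2, 4, 9, 10, 11, 12, 16] has size 8 > 4, so it alone needs 8 colors.

No, G is not 4-colorable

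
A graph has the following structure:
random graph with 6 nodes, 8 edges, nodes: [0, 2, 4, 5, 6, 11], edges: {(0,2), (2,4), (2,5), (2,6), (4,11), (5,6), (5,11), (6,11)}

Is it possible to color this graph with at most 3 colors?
A valid 3-coloring: color 1: [2, 11]; color 2: [0, 4, 5]; color 3: [6].
(χ(G) = 3 ≤ 3.)

Yes, G is 3-colorable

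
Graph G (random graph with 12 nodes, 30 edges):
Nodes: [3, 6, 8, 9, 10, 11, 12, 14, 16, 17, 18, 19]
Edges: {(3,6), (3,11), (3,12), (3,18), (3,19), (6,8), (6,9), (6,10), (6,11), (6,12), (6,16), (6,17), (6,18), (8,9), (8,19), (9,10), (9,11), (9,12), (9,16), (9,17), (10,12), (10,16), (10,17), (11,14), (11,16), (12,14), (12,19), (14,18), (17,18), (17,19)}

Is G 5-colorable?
A valid 5-coloring: color 1: [6, 14, 19]; color 2: [3, 9]; color 3: [8, 12, 16, 17]; color 4: [10, 11, 18].
(χ(G) = 4 ≤ 5.)

Yes, G is 5-colorable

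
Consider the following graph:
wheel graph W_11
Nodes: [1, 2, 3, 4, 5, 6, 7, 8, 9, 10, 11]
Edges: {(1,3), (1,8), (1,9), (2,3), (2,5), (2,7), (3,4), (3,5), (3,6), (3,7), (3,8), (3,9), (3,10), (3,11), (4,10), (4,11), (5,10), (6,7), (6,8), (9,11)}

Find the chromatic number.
Clique number ω(G) = 3 (lower bound: χ ≥ ω).
The clique on [1, 3, 8] has size 3, forcing χ ≥ 3, and the coloring below uses 3 colors, so χ(G) = 3.
A valid 3-coloring: color 1: [3]; color 2: [4, 5, 7, 8, 9]; color 3: [1, 2, 6, 10, 11].

χ(G) = 3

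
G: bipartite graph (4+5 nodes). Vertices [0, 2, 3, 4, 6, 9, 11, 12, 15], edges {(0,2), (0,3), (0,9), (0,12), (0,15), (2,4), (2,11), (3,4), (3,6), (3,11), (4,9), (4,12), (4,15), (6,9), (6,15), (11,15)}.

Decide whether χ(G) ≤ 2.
Yes, G is 2-colorable

A valid 2-coloring: color 1: [0, 4, 6, 11]; color 2: [2, 3, 9, 12, 15].
(χ(G) = 2 ≤ 2.)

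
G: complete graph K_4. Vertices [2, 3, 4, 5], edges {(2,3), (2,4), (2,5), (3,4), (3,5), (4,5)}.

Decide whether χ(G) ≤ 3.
The clique on vertices [2, 3, 4, 5] has size 4 > 3, so it alone needs 4 colors.

No, G is not 3-colorable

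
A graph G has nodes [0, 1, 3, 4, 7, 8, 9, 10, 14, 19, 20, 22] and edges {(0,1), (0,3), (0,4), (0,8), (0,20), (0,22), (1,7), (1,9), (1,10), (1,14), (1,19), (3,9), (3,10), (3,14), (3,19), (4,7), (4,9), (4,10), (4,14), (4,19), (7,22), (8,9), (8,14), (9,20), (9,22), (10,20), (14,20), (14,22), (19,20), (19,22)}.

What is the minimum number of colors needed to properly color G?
Clique number ω(G) = 2 (lower bound: χ ≥ ω).
The graph is bipartite (no odd cycle), so 2 colors suffice: χ(G) = 2.
A valid 2-coloring: color 1: [0, 7, 9, 10, 14, 19]; color 2: [1, 3, 4, 8, 20, 22].

χ(G) = 2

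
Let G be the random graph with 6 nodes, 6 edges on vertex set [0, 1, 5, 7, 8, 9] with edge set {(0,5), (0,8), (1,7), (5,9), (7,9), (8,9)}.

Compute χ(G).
Clique number ω(G) = 2 (lower bound: χ ≥ ω).
The graph is bipartite (no odd cycle), so 2 colors suffice: χ(G) = 2.
A valid 2-coloring: color 1: [0, 1, 9]; color 2: [5, 7, 8].

χ(G) = 2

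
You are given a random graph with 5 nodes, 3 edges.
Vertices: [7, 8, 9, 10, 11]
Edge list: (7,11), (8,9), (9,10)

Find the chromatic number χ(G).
Clique number ω(G) = 2 (lower bound: χ ≥ ω).
The graph is bipartite (no odd cycle), so 2 colors suffice: χ(G) = 2.
A valid 2-coloring: color 1: [9, 11]; color 2: [7, 8, 10].

χ(G) = 2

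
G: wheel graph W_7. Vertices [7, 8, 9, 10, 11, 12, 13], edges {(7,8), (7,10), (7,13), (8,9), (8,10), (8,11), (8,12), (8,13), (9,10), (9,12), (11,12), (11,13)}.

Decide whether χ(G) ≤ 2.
The clique on vertices [8, 9, 10] has size 3 > 2, so it alone needs 3 colors.

No, G is not 2-colorable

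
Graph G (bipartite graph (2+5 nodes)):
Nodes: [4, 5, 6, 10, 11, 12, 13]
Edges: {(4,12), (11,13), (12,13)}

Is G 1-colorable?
Edge (11,13) forces its endpoints to differ, so 1 color is not enough.

No, G is not 1-colorable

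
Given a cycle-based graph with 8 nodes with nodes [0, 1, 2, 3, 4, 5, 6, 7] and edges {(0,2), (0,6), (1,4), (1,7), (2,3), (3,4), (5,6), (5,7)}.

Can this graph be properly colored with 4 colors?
Yes, G is 4-colorable

A valid 4-coloring: color 1: [0, 1, 3, 5]; color 2: [2, 4, 6, 7].
(χ(G) = 2 ≤ 4.)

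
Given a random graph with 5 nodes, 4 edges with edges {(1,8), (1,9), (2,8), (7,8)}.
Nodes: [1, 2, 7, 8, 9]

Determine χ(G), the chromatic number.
Clique number ω(G) = 2 (lower bound: χ ≥ ω).
The graph is bipartite (no odd cycle), so 2 colors suffice: χ(G) = 2.
A valid 2-coloring: color 1: [8, 9]; color 2: [1, 2, 7].

χ(G) = 2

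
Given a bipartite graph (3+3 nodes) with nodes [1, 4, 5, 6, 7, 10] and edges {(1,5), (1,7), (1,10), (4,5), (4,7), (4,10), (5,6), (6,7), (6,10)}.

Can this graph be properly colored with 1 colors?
Edge (1,10) forces its endpoints to differ, so 1 color is not enough.

No, G is not 1-colorable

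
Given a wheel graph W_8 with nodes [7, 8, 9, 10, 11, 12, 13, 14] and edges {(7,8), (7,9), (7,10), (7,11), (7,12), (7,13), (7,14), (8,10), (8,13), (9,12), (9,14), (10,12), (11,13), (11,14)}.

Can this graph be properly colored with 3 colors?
Odd cycle [10, 8, 13, 11, 14, 9, 12] needs 3 colors (χ ≥ 3).
Vertex 7 is adjacent to every vertex of [8, 9, 10, 11, 12, 13, 14], which already need 3 colors among themselves, so 7 needs a new color (χ ≥ 4).
Hence χ(G) ≥ 4 > 3, so no proper 3-coloring exists.

No, G is not 3-colorable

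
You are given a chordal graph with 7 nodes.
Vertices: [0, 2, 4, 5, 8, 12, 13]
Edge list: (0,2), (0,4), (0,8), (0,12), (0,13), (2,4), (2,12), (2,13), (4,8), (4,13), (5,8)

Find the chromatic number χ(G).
Clique number ω(G) = 4 (lower bound: χ ≥ ω).
The clique on [0, 2, 4, 13] has size 4, forcing χ ≥ 4, and the coloring below uses 4 colors, so χ(G) = 4.
A valid 4-coloring: color 1: [0, 5]; color 2: [4, 12]; color 3: [2, 8]; color 4: [13].

χ(G) = 4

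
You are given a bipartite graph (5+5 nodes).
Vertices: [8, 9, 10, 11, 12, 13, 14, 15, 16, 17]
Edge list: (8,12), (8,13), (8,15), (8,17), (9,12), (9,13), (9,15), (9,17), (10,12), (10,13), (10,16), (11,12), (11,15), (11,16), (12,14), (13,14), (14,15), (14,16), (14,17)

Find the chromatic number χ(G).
χ(G) = 2

Clique number ω(G) = 2 (lower bound: χ ≥ ω).
The graph is bipartite (no odd cycle), so 2 colors suffice: χ(G) = 2.
A valid 2-coloring: color 1: [8, 9, 10, 11, 14]; color 2: [12, 13, 15, 16, 17].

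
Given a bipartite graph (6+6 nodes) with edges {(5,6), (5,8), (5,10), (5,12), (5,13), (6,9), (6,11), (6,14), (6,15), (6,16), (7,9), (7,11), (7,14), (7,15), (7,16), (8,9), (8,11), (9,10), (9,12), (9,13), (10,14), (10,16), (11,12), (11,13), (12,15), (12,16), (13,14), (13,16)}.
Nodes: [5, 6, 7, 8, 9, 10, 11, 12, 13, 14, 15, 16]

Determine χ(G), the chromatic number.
Clique number ω(G) = 2 (lower bound: χ ≥ ω).
The graph is bipartite (no odd cycle), so 2 colors suffice: χ(G) = 2.
A valid 2-coloring: color 1: [6, 7, 8, 10, 12, 13]; color 2: [5, 9, 11, 14, 15, 16].

χ(G) = 2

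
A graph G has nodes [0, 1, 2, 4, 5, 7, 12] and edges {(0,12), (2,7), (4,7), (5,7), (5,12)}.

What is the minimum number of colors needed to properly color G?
Clique number ω(G) = 2 (lower bound: χ ≥ ω).
The graph is bipartite (no odd cycle), so 2 colors suffice: χ(G) = 2.
A valid 2-coloring: color 1: [1, 7, 12]; color 2: [0, 2, 4, 5].

χ(G) = 2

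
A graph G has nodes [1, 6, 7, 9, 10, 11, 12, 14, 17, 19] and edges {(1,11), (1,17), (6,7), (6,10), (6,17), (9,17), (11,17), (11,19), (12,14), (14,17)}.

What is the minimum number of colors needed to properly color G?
Clique number ω(G) = 3 (lower bound: χ ≥ ω).
The clique on [1, 11, 17] has size 3, forcing χ ≥ 3, and the coloring below uses 3 colors, so χ(G) = 3.
A valid 3-coloring: color 1: [7, 10, 12, 17, 19]; color 2: [6, 9, 11, 14]; color 3: [1].

χ(G) = 3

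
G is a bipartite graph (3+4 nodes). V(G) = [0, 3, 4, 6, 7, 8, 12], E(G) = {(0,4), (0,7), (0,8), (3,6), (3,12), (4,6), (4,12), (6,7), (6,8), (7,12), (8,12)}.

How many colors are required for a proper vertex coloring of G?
Clique number ω(G) = 2 (lower bound: χ ≥ ω).
The graph is bipartite (no odd cycle), so 2 colors suffice: χ(G) = 2.
A valid 2-coloring: color 1: [0, 6, 12]; color 2: [3, 4, 7, 8].

χ(G) = 2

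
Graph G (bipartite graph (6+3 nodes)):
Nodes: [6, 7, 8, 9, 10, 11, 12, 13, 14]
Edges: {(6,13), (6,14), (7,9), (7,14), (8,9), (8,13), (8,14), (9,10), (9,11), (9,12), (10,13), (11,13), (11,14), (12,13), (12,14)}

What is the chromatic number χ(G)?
Clique number ω(G) = 2 (lower bound: χ ≥ ω).
The graph is bipartite (no odd cycle), so 2 colors suffice: χ(G) = 2.
A valid 2-coloring: color 1: [9, 13, 14]; color 2: [6, 7, 8, 10, 11, 12].

χ(G) = 2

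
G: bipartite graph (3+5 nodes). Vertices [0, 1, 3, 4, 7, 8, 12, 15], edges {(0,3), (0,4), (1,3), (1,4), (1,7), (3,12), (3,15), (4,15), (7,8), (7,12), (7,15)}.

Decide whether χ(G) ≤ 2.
A valid 2-coloring: color 1: [3, 4, 7]; color 2: [0, 1, 8, 12, 15].
(χ(G) = 2 ≤ 2.)

Yes, G is 2-colorable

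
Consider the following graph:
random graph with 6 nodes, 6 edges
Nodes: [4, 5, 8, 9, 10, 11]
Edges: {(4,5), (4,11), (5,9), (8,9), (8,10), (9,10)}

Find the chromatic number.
χ(G) = 3

Clique number ω(G) = 3 (lower bound: χ ≥ ω).
The clique on [8, 9, 10] has size 3, forcing χ ≥ 3, and the coloring below uses 3 colors, so χ(G) = 3.
A valid 3-coloring: color 1: [4, 9]; color 2: [5, 10, 11]; color 3: [8].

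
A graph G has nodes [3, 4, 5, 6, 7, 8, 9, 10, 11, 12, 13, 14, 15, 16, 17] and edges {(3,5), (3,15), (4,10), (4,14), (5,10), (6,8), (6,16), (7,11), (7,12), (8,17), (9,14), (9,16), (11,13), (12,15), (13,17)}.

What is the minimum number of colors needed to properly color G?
χ(G) = 3

Clique number ω(G) = 2 (lower bound: χ ≥ ω).
Odd cycle [5, 10, 4, 14, 9, 16, 6, 8, 17, 13, 11, 7, 12, 15, 3] needs 3 colors (χ ≥ 3).
The coloring below uses 3 colors, so χ(G) = 3.
A valid 3-coloring: color 1: [4, 5, 6, 9, 11, 15, 17]; color 2: [3, 7, 8, 10, 13, 14, 16]; color 3: [12].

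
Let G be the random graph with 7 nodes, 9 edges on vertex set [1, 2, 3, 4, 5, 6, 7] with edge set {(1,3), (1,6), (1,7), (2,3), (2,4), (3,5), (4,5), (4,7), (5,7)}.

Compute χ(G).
χ(G) = 3

Clique number ω(G) = 3 (lower bound: χ ≥ ω).
The clique on [4, 5, 7] has size 3, forcing χ ≥ 3, and the coloring below uses 3 colors, so χ(G) = 3.
A valid 3-coloring: color 1: [1, 2, 5]; color 2: [3, 6, 7]; color 3: [4].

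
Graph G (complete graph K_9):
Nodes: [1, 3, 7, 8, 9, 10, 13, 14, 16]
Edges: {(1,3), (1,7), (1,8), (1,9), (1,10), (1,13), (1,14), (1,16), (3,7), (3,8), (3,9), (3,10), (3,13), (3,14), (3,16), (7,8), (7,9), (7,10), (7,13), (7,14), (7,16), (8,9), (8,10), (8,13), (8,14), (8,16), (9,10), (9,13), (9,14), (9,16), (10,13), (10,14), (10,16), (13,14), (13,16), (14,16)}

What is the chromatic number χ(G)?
χ(G) = 9

Clique number ω(G) = 9 (lower bound: χ ≥ ω).
The clique on [1, 3, 7, 8, 9, 10, 13, 14, 16] has size 9, forcing χ ≥ 9, and the coloring below uses 9 colors, so χ(G) = 9.
A valid 9-coloring: color 1: [9]; color 2: [3]; color 3: [7]; color 4: [10]; color 5: [13]; color 6: [16]; color 7: [14]; color 8: [8]; color 9: [1].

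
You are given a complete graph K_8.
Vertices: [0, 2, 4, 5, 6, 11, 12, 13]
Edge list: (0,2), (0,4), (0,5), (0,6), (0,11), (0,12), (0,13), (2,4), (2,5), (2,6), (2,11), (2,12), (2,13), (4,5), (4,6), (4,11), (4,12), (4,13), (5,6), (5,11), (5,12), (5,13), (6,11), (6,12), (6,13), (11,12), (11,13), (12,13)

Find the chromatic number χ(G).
Clique number ω(G) = 8 (lower bound: χ ≥ ω).
The clique on [0, 2, 4, 5, 6, 11, 12, 13] has size 8, forcing χ ≥ 8, and the coloring below uses 8 colors, so χ(G) = 8.
A valid 8-coloring: color 1: [0]; color 2: [2]; color 3: [13]; color 4: [6]; color 5: [12]; color 6: [11]; color 7: [5]; color 8: [4].

χ(G) = 8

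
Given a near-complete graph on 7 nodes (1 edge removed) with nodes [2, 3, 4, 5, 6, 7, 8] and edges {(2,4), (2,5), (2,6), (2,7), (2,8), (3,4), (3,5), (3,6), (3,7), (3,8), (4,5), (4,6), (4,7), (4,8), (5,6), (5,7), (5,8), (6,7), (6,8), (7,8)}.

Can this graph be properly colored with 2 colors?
The clique on vertices [2, 4, 5, 6, 7, 8] has size 6 > 2, so it alone needs 6 colors.

No, G is not 2-colorable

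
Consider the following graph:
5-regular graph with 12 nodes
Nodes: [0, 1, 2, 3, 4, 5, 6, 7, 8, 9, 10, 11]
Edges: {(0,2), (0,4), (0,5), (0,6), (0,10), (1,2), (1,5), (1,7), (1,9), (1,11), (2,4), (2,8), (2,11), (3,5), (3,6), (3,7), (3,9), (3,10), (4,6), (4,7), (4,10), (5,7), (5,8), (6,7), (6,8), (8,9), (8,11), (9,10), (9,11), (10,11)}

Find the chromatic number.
χ(G) = 4

Clique number ω(G) = 3 (lower bound: χ ≥ ω).
Suppose a proper 3-coloring c exists. The clique [0, 2, 4] takes 3 distinct colors; by symmetry let c(0) = 1, c(2) = 2, c(4) = 3.
- Vertex 6: neighbors [0, 4] already have colors [1, 3] ⇒ c(6) = 2.
- Vertex 7: neighbors [6, 4] already have colors [2, 3] ⇒ c(7) = 1.
- Vertex 1: neighbors [7, 2] already have colors [1, 2] ⇒ c(1) = 3.
- Vertex 3: neighbors [7, 6] already have colors [1, 2] ⇒ c(3) = 3.
- Vertex 11: neighbors [2, 1] already have colors [2, 3] ⇒ c(11) = 1.
- Vertex 8: neighbors [11, 2] already have colors [1, 2] ⇒ c(8) = 3.
- Vertex 9: neighbors [11, 1] already have colors [1, 3] ⇒ c(9) = 2.
- Vertex 10: neighbors [0, 9, 3] already have colors [1, 2, 3] — all 3 colors blocked. Contradiction.
The forced assignments end in a contradiction, so G has no proper 3-coloring (χ ≥ 4).
The coloring below uses 4 colors, so χ(G) = 4.
A valid 4-coloring: color 1: [3, 4, 11]; color 2: [1, 8, 10]; color 3: [0, 7, 9]; color 4: [2, 5, 6].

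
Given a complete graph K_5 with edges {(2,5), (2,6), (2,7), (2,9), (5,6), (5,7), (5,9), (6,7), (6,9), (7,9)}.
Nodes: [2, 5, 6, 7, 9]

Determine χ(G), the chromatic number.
Clique number ω(G) = 5 (lower bound: χ ≥ ω).
The clique on [2, 5, 6, 7, 9] has size 5, forcing χ ≥ 5, and the coloring below uses 5 colors, so χ(G) = 5.
A valid 5-coloring: color 1: [2]; color 2: [9]; color 3: [5]; color 4: [6]; color 5: [7].

χ(G) = 5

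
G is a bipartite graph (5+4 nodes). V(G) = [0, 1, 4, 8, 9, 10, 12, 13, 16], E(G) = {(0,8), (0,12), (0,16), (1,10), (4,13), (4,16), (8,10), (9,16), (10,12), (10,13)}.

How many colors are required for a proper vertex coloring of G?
χ(G) = 2

Clique number ω(G) = 2 (lower bound: χ ≥ ω).
The graph is bipartite (no odd cycle), so 2 colors suffice: χ(G) = 2.
A valid 2-coloring: color 1: [0, 4, 9, 10]; color 2: [1, 8, 12, 13, 16].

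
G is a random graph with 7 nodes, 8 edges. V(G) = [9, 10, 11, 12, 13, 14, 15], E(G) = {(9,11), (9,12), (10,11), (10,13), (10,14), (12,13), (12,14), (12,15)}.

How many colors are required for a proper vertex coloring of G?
χ(G) = 3

Clique number ω(G) = 2 (lower bound: χ ≥ ω).
Odd cycle [9, 12, 14, 10, 11] needs 3 colors (χ ≥ 3).
The coloring below uses 3 colors, so χ(G) = 3.
A valid 3-coloring: color 1: [10, 12]; color 2: [11, 13, 14, 15]; color 3: [9].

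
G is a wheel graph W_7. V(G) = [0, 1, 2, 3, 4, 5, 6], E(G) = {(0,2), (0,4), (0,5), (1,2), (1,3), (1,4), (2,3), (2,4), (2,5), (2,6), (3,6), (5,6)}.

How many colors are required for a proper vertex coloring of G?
χ(G) = 3

Clique number ω(G) = 3 (lower bound: χ ≥ ω).
The clique on [0, 2, 4] has size 3, forcing χ ≥ 3, and the coloring below uses 3 colors, so χ(G) = 3.
A valid 3-coloring: color 1: [2]; color 2: [0, 1, 6]; color 3: [3, 4, 5].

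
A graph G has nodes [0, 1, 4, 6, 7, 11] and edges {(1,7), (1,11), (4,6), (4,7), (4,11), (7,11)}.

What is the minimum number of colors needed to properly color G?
Clique number ω(G) = 3 (lower bound: χ ≥ ω).
The clique on [1, 7, 11] has size 3, forcing χ ≥ 3, and the coloring below uses 3 colors, so χ(G) = 3.
A valid 3-coloring: color 1: [0, 6, 11]; color 2: [7]; color 3: [1, 4].

χ(G) = 3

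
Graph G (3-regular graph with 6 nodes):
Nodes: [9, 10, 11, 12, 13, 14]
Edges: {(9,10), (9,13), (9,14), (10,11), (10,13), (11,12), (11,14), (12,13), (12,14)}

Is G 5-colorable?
Yes, G is 5-colorable

A valid 5-coloring: color 1: [9, 12]; color 2: [11, 13]; color 3: [10, 14].
(χ(G) = 3 ≤ 5.)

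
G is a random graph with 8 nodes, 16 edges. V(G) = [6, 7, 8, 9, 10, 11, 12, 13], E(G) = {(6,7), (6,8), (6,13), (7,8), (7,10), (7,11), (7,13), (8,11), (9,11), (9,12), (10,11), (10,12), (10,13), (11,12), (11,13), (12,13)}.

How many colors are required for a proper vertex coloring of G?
Clique number ω(G) = 4 (lower bound: χ ≥ ω).
The clique on [10, 11, 12, 13] has size 4, forcing χ ≥ 4, and the coloring below uses 4 colors, so χ(G) = 4.
A valid 4-coloring: color 1: [6, 11]; color 2: [8, 9, 13]; color 3: [7, 12]; color 4: [10].

χ(G) = 4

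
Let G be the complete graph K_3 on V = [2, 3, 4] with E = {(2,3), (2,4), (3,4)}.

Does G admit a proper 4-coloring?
A valid 4-coloring: color 1: [2]; color 2: [4]; color 3: [3].
(χ(G) = 3 ≤ 4.)

Yes, G is 4-colorable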